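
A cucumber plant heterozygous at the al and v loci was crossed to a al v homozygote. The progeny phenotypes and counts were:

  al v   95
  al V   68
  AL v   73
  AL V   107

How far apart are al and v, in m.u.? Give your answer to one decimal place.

41.1 m.u.

The two most frequent classes, AL V (107) and al v (95), are the parental types, so the F1 was AL V / al v.
The recombinant classes are AL v and al V: 73 + 68 = 141.
Recombination frequency = 141/343 = 0.4111 ≈ 41.1%, i.e. 41.1 m.u.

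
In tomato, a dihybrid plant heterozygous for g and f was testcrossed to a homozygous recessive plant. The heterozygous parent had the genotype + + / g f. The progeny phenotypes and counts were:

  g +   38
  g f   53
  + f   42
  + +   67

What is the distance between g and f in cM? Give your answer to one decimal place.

40.0 cM

The recombinant classes are + f and g +: 42 + 38 = 80.
Recombination frequency = 80/200 = 0.4000 ≈ 40.0%, i.e. 40.0 cM.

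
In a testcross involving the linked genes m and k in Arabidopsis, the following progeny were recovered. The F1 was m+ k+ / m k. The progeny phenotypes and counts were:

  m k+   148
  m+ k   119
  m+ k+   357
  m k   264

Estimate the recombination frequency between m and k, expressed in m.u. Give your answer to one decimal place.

30.1 m.u.

The recombinant classes are m+ k and m k+: 119 + 148 = 267.
Recombination frequency = 267/888 = 0.3007 ≈ 30.1%, i.e. 30.1 m.u.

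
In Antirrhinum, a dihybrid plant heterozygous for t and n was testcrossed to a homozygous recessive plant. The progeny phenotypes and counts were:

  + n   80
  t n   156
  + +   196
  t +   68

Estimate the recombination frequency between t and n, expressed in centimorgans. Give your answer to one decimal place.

The two most frequent classes, + + (196) and t n (156), are the parental types, so the F1 was + + / t n.
The recombinant classes are + n and t +: 80 + 68 = 148.
Recombination frequency = 148/500 = 0.2960 ≈ 29.6%, i.e. 29.6 centimorgans.

29.6 centimorgans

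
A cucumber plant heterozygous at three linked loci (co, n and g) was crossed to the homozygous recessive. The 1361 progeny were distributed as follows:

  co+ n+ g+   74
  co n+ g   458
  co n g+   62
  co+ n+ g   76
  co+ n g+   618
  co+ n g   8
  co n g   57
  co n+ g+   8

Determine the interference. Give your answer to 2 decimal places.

0.04

The two most frequent reciprocal classes, co+ n g+ and co n+ g, are the parental types, so the F1 was co+ n g+ / co n+ g.
The two rarest classes, co+ n g and co n+ g+, are the double crossovers. Comparing them with the parentals, only the g allele has switched, so g is the middle locus and the order is co – g – n.
co–g: (138 + 16)/1361 = 0.1132; g–n: (131 + 16)/1361 = 0.1080.
Expected DCO frequency = 0.1132 × 0.1080 ≈ 0.01223; observed = 16/1361 ≈ 0.01176.
Coefficient of coincidence = 0.01176/0.01223 ≈ 0.96; interference = 1 − 0.96 = 0.04.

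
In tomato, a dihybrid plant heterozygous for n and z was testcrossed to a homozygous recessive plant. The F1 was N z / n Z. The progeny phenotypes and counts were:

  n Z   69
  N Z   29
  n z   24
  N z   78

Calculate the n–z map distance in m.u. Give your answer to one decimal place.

The recombinant classes are N Z and n z: 29 + 24 = 53.
Recombination frequency = 53/200 = 0.2650 ≈ 26.5%, i.e. 26.5 m.u.

26.5 m.u.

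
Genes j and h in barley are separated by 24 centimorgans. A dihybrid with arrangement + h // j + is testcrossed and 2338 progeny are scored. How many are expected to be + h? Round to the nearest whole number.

888

A map distance of 24 centimorgans corresponds to a recombination frequency of 0.240.
The F1 is + h / j +, so + h is a parental gamete class with expected frequency (1 − r)/2 = 0.760/2 = 0.3800.
Expected number = 0.3800 × 2338 = 888.44 ≈ 888.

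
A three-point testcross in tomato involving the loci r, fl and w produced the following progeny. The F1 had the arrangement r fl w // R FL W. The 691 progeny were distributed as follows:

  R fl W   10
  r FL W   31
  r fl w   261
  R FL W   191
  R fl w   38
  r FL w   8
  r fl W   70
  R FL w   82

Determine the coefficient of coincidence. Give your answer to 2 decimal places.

0.84

The two rarest classes, r FL w and R fl W, are the double crossovers. Comparing them with the parentals, only the fl allele has switched, so fl is the middle locus and the order is w – fl – r.
w–fl: (152 + 18)/691 = 0.2460; fl–r: (69 + 18)/691 = 0.1259.
Expected DCO frequency = 0.2460 × 0.1259 ≈ 0.03097; observed = 18/691 ≈ 0.02605.
Coefficient of coincidence = 0.02605/0.03097 ≈ 0.84.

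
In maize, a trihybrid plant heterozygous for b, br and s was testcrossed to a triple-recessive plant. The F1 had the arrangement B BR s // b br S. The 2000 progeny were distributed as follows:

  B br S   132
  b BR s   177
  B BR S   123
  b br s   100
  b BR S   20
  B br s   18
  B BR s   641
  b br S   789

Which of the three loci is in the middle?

The two rarest classes, B br s and b BR S, are the double crossovers. Comparing them with the parentals, only the br allele has switched, so br is the middle locus and the order is s – br – b.

br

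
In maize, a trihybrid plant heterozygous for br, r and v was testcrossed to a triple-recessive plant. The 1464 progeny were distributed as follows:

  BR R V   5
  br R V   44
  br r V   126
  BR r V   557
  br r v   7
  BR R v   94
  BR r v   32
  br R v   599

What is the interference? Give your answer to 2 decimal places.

The two most frequent reciprocal classes, BR r V and br R v, are the parental types, so the F1 was BR r V / br R v.
The two rarest classes, BR R V and br r v, are the double crossovers. Comparing them with the parentals, only the r allele has switched, so r is the middle locus and the order is v – r – br.
v–r: (76 + 12)/1464 = 0.0601; r–br: (220 + 12)/1464 = 0.1585.
Expected DCO frequency = 0.0601 × 0.1585 ≈ 0.00953; observed = 12/1464 ≈ 0.00820.
Coefficient of coincidence = 0.00820/0.00953 ≈ 0.86; interference = 1 − 0.86 = 0.14.

0.14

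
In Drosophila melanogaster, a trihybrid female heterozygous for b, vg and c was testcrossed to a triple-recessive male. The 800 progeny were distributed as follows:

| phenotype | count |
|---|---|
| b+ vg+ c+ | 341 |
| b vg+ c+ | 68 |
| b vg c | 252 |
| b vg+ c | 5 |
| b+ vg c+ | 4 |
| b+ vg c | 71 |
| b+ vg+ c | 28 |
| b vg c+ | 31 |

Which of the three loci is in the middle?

The two most frequent reciprocal classes, b vg c and b+ vg+ c+, are the parental types, so the F1 was b vg c / b+ vg+ c+.
The two rarest classes, b vg+ c and b+ vg c+, are the double crossovers. Comparing them with the parentals, only the vg allele has switched, so vg is the middle locus and the order is b – vg – c.

vg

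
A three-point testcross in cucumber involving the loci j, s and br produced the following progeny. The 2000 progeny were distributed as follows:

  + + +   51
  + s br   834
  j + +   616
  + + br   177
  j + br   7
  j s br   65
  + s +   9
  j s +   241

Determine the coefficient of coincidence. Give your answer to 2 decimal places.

The two most frequent reciprocal classes, + s br and j + +, are the parental types, so the F1 was + s br / j + +.
The two rarest classes, + s + and j + br, are the double crossovers. Comparing them with the parentals, only the br allele has switched, so br is the middle locus and the order is s – br – j.
s–br: (418 + 16)/2000 = 0.2170; br–j: (116 + 16)/2000 = 0.0660.
Expected DCO frequency = 0.2170 × 0.0660 ≈ 0.01432; observed = 16/2000 ≈ 0.00800.
Coefficient of coincidence = 0.00800/0.01432 ≈ 0.56.

0.56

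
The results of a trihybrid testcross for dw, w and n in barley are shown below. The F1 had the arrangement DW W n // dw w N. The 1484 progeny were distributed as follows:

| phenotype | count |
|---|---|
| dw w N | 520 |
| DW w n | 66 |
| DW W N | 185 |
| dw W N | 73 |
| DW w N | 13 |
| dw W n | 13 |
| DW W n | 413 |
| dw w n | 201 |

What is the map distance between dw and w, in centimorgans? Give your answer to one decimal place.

11.1 centimorgans

The two rarest classes, dw W n and DW w N, are the double crossovers. Comparing them with the parentals, only the dw allele has switched, so dw is the middle locus and the order is w – dw – n.
Crossovers in the w–dw interval produce the single-crossover classes DW w n and dw W N (66 + 73 = 139) plus the double crossovers (26).
RF(w–dw) = (139 + 26) / 1484 = 165/1484 = 0.1112 → 11.1 centimorgans.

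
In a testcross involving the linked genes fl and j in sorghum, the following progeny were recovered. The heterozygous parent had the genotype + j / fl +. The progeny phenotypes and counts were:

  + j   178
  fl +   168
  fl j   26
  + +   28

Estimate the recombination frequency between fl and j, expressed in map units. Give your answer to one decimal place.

13.5 map units

The recombinant classes are + + and fl j: 28 + 26 = 54.
Recombination frequency = 54/400 = 0.1350 ≈ 13.5%, i.e. 13.5 map units.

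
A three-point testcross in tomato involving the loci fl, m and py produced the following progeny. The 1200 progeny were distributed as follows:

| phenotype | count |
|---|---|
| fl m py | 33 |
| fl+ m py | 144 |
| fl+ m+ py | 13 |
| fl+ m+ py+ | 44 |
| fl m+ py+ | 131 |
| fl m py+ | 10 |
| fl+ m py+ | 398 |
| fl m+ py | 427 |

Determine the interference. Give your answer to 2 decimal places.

0.07

The two most frequent reciprocal classes, fl m+ py and fl+ m py+, are the parental types, so the F1 was fl m+ py / fl+ m py+.
The two rarest classes, fl+ m+ py and fl m py+, are the double crossovers. Comparing them with the parentals, only the fl allele has switched, so fl is the middle locus and the order is m – fl – py.
m–fl: (77 + 23)/1200 = 0.0833; fl–py: (275 + 23)/1200 = 0.2483.
Expected DCO frequency = 0.0833 × 0.2483 ≈ 0.02068; observed = 23/1200 ≈ 0.01917.
Coefficient of coincidence = 0.01917/0.02068 ≈ 0.93; interference = 1 − 0.93 = 0.07.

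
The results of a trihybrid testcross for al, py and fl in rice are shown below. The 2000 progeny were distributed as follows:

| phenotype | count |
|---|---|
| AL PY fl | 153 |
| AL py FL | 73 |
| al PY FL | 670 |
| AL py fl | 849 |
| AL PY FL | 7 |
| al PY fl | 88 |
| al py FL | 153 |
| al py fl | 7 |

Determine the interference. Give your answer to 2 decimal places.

0.50

The two most frequent reciprocal classes, al PY FL and AL py fl, are the parental types, so the F1 was al PY FL / AL py fl.
The two rarest classes, AL PY FL and al py fl, are the double crossovers. Comparing them with the parentals, only the al allele has switched, so al is the middle locus and the order is py – al – fl.
py–al: (306 + 14)/2000 = 0.1600; al–fl: (161 + 14)/2000 = 0.0875.
Expected DCO frequency = 0.1600 × 0.0875 ≈ 0.01400; observed = 14/2000 ≈ 0.00700.
Coefficient of coincidence = 0.00700/0.01400 ≈ 0.50; interference = 1 − 0.50 = 0.50.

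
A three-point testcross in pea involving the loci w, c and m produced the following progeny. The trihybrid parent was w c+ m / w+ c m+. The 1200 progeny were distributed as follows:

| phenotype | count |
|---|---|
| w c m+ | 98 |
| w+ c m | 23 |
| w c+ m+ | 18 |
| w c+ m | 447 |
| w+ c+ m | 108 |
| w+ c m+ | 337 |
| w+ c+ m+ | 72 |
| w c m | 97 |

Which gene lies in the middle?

m

The two rarest classes, w c+ m+ and w+ c m, are the double crossovers. Comparing them with the parentals, only the m allele has switched, so m is the middle locus and the order is w – m – c.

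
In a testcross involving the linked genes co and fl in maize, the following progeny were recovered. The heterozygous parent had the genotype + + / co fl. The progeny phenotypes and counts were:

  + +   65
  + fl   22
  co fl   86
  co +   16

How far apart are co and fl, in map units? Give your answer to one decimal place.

The recombinant classes are + fl and co +: 22 + 16 = 38.
Recombination frequency = 38/189 = 0.2011 ≈ 20.1%, i.e. 20.1 map units.

20.1 map units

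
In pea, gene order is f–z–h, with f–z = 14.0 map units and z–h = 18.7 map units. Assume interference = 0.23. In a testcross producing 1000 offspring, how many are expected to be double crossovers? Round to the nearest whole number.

Map distances give recombination frequencies of 0.140 and 0.187 for the two intervals.
With interference 0.23 (so coincidence = 0.77), expected double-crossover frequency = 0.140 × 0.187 × 0.77 = 0.02016.
Expected number = 0.02016 × 1000 = 20.16 ≈ 20.

20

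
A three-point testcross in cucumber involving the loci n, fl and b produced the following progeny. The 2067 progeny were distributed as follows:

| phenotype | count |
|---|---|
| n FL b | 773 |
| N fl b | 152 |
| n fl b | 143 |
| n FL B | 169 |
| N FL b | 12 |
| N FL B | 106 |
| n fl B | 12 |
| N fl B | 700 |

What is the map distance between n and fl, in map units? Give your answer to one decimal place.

The two most frequent reciprocal classes, n FL b and N fl B, are the parental types, so the F1 was n FL b / N fl B.
The two rarest classes, N FL b and n fl B, are the double crossovers. Comparing them with the parentals, only the n allele has switched, so n is the middle locus and the order is b – n – fl.
Crossovers in the n–fl interval produce the single-crossover classes n fl b and N FL B (143 + 106 = 249) plus the double crossovers (24).
RF(n–fl) = (249 + 24) / 2067 = 273/2067 = 0.1321 → 13.2 map units.

13.2 map units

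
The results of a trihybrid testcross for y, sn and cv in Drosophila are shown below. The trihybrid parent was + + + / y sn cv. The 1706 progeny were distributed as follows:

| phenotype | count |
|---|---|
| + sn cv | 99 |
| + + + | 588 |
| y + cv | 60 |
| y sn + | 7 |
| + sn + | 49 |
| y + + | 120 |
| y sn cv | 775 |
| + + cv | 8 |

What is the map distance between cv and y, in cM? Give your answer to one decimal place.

The two rarest classes, + + cv and y sn +, are the double crossovers. Comparing them with the parentals, only the cv allele has switched, so cv is the middle locus and the order is sn – cv – y.
Crossovers in the cv–y interval produce the single-crossover classes y + + and + sn cv (120 + 99 = 219) plus the double crossovers (15).
RF(cv–y) = (219 + 15) / 1706 = 234/1706 = 0.1372 → 13.7 cM.

13.7 cM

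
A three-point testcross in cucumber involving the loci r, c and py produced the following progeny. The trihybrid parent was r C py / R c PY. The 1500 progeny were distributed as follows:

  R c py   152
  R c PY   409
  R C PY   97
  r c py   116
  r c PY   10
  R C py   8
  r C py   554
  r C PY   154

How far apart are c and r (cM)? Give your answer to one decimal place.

15.4 cM

The two rarest classes, R C py and r c PY, are the double crossovers. Comparing them with the parentals, only the r allele has switched, so r is the middle locus and the order is py – r – c.
Crossovers in the r–c interval produce the single-crossover classes r c py and R C PY (116 + 97 = 213) plus the double crossovers (18).
RF(r–c) = (213 + 18) / 1500 = 231/1500 = 0.1540 → 15.4 cM.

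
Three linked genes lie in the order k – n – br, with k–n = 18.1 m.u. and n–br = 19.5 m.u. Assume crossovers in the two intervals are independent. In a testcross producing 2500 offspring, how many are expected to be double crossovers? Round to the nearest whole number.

88

Map distances give recombination frequencies of 0.181 and 0.195 for the two intervals.
With no interference, expected double-crossover frequency = 0.181 × 0.195 = 0.03530.
Expected number = 0.03530 × 2500 = 88.24 ≈ 88.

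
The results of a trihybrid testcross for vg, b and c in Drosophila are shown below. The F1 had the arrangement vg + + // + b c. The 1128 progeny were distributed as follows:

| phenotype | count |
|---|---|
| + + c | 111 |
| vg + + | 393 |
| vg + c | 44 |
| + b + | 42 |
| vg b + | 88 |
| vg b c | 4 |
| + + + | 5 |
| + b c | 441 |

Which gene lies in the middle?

The two rarest classes, + + + and vg b c, are the double crossovers. Comparing them with the parentals, only the vg allele has switched, so vg is the middle locus and the order is c – vg – b.

vg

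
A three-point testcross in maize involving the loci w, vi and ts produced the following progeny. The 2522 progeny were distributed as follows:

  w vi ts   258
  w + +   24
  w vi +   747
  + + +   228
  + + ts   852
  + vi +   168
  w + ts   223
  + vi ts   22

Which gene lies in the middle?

The two most frequent reciprocal classes, + + ts and w vi +, are the parental types, so the F1 was + + ts / w vi +.
The two rarest classes, + vi ts and w + +, are the double crossovers. Comparing them with the parentals, only the vi allele has switched, so vi is the middle locus and the order is w – vi – ts.

vi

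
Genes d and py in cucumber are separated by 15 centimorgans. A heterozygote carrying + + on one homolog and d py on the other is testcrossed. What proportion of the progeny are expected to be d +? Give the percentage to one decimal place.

7.5%

A map distance of 15 centimorgans corresponds to a recombination frequency of 0.150.
The F1 is + + / d py, so d + is a recombinant gamete class with expected frequency r/2 = 0.150/2 = 0.0750.
That is 0.0750 = 7.5% of the progeny.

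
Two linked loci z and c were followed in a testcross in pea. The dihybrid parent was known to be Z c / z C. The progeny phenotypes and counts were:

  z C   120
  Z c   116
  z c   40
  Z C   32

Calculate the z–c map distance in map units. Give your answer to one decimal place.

The recombinant classes are Z C and z c: 32 + 40 = 72.
Recombination frequency = 72/308 = 0.2338 ≈ 23.4%, i.e. 23.4 map units.

23.4 map units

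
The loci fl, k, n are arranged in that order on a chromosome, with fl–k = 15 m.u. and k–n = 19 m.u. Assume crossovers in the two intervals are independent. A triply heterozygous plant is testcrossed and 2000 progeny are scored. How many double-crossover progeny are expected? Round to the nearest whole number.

Map distances give recombination frequencies of 0.150 and 0.190 for the two intervals.
With no interference, expected double-crossover frequency = 0.150 × 0.190 = 0.02850.
Expected number = 0.02850 × 2000 = 57.00 ≈ 57.

57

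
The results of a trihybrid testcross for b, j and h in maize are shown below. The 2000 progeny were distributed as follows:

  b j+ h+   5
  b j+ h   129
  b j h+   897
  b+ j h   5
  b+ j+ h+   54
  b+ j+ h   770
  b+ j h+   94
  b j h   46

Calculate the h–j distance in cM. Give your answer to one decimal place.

5.5 cM

The two most frequent reciprocal classes, b j h+ and b+ j+ h, are the parental types, so the F1 was b j h+ / b+ j+ h.
The two rarest classes, b j+ h+ and b+ j h, are the double crossovers. Comparing them with the parentals, only the j allele has switched, so j is the middle locus and the order is h – j – b.
Crossovers in the h–j interval produce the single-crossover classes b j h and b+ j+ h+ (46 + 54 = 100) plus the double crossovers (10).
RF(h–j) = (100 + 10) / 2000 = 110/2000 = 0.0550 → 5.5 cM.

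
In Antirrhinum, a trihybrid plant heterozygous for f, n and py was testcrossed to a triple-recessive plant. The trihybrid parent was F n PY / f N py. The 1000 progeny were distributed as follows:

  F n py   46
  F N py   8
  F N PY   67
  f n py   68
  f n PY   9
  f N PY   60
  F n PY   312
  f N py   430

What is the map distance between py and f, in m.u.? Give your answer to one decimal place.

The two rarest classes, f n PY and F N py, are the double crossovers. Comparing them with the parentals, only the f allele has switched, so f is the middle locus and the order is n – f – py.
Crossovers in the f–py interval produce the single-crossover classes F n py and f N PY (46 + 60 = 106) plus the double crossovers (17).
RF(f–py) = (106 + 17) / 1000 = 123/1000 = 0.1230 → 12.3 m.u.

12.3 m.u.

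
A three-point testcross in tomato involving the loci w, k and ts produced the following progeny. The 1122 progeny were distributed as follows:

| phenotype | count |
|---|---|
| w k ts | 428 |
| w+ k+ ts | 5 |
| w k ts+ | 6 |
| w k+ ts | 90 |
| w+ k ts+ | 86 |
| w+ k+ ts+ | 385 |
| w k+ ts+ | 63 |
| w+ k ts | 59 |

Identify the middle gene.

The two most frequent reciprocal classes, w k ts and w+ k+ ts+, are the parental types, so the F1 was w k ts / w+ k+ ts+.
The two rarest classes, w k ts+ and w+ k+ ts, are the double crossovers. Comparing them with the parentals, only the ts allele has switched, so ts is the middle locus and the order is k – ts – w.

ts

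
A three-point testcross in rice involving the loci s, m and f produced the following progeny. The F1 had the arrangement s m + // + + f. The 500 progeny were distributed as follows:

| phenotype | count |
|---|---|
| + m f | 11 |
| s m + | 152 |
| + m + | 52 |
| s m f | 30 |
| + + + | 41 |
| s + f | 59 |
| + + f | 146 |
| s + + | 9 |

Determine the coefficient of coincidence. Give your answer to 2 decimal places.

0.84

The two rarest classes, s + + and + m f, are the double crossovers. Comparing them with the parentals, only the m allele has switched, so m is the middle locus and the order is s – m – f.
s–m: (111 + 20)/500 = 0.2620; m–f: (71 + 20)/500 = 0.1820.
Expected DCO frequency = 0.2620 × 0.1820 ≈ 0.04768; observed = 20/500 ≈ 0.04000.
Coefficient of coincidence = 0.04000/0.04768 ≈ 0.84.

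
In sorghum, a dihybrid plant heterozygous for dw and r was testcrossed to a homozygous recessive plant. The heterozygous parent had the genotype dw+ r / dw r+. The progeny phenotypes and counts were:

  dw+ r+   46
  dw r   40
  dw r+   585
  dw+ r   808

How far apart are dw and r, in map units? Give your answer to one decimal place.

The recombinant classes are dw+ r+ and dw r: 46 + 40 = 86.
Recombination frequency = 86/1479 = 0.0581 ≈ 5.8%, i.e. 5.8 map units.

5.8 map units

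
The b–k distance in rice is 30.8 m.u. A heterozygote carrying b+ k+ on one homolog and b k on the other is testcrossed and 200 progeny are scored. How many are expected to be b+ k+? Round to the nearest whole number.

69

A map distance of 30.8 m.u. corresponds to a recombination frequency of 0.308.
The F1 is b+ k+ / b k, so b+ k+ is a parental gamete class with expected frequency (1 − r)/2 = 0.692/2 = 0.3460.
Expected number = 0.3460 × 200 = 69.20 ≈ 69.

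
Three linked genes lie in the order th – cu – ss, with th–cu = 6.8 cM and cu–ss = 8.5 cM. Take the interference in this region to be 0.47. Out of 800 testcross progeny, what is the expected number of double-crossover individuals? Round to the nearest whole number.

2

Map distances give recombination frequencies of 0.068 and 0.085 for the two intervals.
With interference 0.47 (so coincidence = 0.53), expected double-crossover frequency = 0.068 × 0.085 × 0.53 = 0.00306.
Expected number = 0.00306 × 800 = 2.45 ≈ 2.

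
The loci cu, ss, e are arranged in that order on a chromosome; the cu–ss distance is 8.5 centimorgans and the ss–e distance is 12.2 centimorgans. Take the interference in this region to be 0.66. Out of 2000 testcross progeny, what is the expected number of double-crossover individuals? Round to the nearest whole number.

7

Map distances give recombination frequencies of 0.085 and 0.122 for the two intervals.
With interference 0.66 (so coincidence = 0.34), expected double-crossover frequency = 0.085 × 0.122 × 0.34 = 0.00353.
Expected number = 0.00353 × 2000 = 7.05 ≈ 7.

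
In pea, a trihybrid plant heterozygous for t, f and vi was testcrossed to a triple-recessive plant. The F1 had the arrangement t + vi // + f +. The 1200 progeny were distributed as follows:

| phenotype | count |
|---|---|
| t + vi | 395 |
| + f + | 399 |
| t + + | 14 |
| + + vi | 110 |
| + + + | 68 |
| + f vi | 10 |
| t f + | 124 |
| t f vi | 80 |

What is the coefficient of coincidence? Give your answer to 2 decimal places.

0.65

The two rarest classes, t + + and + f vi, are the double crossovers. Comparing them with the parentals, only the vi allele has switched, so vi is the middle locus and the order is f – vi – t.
f–vi: (148 + 24)/1200 = 0.1433; vi–t: (234 + 24)/1200 = 0.2150.
Expected DCO frequency = 0.1433 × 0.2150 ≈ 0.03081; observed = 24/1200 ≈ 0.02000.
Coefficient of coincidence = 0.02000/0.03081 ≈ 0.65.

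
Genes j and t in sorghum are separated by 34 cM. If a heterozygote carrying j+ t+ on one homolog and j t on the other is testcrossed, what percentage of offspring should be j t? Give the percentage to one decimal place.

A map distance of 34 cM corresponds to a recombination frequency of 0.340.
The F1 is j+ t+ / j t, so j t is a parental gamete class with expected frequency (1 − r)/2 = 0.660/2 = 0.3300.
That is 0.3300 = 33.0% of the progeny.

33.0%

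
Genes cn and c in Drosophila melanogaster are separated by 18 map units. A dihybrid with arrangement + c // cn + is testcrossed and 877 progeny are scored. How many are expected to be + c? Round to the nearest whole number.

360

A map distance of 18 map units corresponds to a recombination frequency of 0.180.
The F1 is + c / cn +, so + c is a parental gamete class with expected frequency (1 − r)/2 = 0.820/2 = 0.4100.
Expected number = 0.4100 × 877 = 359.57 ≈ 360.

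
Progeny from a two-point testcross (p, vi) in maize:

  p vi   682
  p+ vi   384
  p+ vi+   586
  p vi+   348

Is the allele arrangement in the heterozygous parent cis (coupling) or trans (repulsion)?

The two most frequent classes are p+ vi+ (586) and p vi (682); these are the parental (non-recombinant) types.
So the F1 carried p+ vi+ on one chromosome and p vi on the other — the recessive alleles are on the same chromosome (cis / coupling).

cis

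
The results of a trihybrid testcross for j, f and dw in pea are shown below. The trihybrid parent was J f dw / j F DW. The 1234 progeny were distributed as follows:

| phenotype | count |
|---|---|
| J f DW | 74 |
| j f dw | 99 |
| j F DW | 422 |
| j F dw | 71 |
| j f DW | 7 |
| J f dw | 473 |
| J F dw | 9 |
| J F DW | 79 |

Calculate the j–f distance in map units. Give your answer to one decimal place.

The two rarest classes, J F dw and j f DW, are the double crossovers. Comparing them with the parentals, only the f allele has switched, so f is the middle locus and the order is j – f – dw.
Crossovers in the j–f interval produce the single-crossover classes j f dw and J F DW (99 + 79 = 178) plus the double crossovers (16).
RF(j–f) = (178 + 16) / 1234 = 194/1234 = 0.1572 → 15.7 map units.

15.7 map units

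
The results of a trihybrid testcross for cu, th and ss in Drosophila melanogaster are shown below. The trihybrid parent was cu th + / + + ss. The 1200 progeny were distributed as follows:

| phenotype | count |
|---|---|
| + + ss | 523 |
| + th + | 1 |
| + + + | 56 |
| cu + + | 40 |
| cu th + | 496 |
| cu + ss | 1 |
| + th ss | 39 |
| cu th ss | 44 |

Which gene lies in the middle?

cu

The two rarest classes, + th + and cu + ss, are the double crossovers. Comparing them with the parentals, only the cu allele has switched, so cu is the middle locus and the order is ss – cu – th.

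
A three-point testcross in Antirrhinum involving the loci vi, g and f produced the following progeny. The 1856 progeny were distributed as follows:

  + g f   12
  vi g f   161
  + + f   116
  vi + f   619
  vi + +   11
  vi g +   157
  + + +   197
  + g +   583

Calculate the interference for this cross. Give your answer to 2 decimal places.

The two most frequent reciprocal classes, + g + and vi + f, are the parental types, so the F1 was + g + / vi + f.
The two rarest classes, + g f and vi + +, are the double crossovers. Comparing them with the parentals, only the f allele has switched, so f is the middle locus and the order is g – f – vi.
g–f: (358 + 23)/1856 = 0.2053; f–vi: (273 + 23)/1856 = 0.1595.
Expected DCO frequency = 0.2053 × 0.1595 ≈ 0.03275; observed = 23/1856 ≈ 0.01239.
Coefficient of coincidence = 0.01239/0.03275 ≈ 0.38; interference = 1 − 0.38 = 0.62.

0.62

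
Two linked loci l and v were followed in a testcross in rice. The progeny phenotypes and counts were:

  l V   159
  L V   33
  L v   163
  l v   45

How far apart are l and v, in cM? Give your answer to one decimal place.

The two most frequent classes, L v (163) and l V (159), are the parental types, so the F1 was L v / l V.
The recombinant classes are L V and l v: 33 + 45 = 78.
Recombination frequency = 78/400 = 0.1950 ≈ 19.5%, i.e. 19.5 cM.

19.5 cM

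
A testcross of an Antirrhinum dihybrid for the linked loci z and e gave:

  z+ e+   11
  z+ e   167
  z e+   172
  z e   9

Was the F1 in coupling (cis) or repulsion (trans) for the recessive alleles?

trans

The two most frequent classes are z+ e (167) and z e+ (172); these are the parental (non-recombinant) types.
So the F1 carried z+ e on one chromosome and z e+ on the other — the recessive alleles are on opposite chromosomes (trans / repulsion).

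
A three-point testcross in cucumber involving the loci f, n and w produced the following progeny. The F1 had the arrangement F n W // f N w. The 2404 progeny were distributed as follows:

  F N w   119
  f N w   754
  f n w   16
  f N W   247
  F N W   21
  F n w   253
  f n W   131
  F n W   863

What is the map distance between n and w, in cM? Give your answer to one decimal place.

The two rarest classes, F N W and f n w, are the double crossovers. Comparing them with the parentals, only the n allele has switched, so n is the middle locus and the order is w – n – f.
Crossovers in the w–n interval produce the single-crossover classes F n w and f N W (253 + 247 = 500) plus the double crossovers (37).
RF(w–n) = (500 + 37) / 2404 = 537/2404 = 0.2234 → 22.3 cM.

22.3 cM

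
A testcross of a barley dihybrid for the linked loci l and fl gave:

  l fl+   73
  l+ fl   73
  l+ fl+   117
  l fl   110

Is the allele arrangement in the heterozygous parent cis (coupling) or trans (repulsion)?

cis

The two most frequent classes are l+ fl+ (117) and l fl (110); these are the parental (non-recombinant) types.
So the F1 carried l+ fl+ on one chromosome and l fl on the other — the recessive alleles are on the same chromosome (cis / coupling).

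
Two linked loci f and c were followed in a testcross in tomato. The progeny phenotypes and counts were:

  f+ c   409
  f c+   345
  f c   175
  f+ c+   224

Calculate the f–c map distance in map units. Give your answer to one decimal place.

The two most frequent classes, f+ c (409) and f c+ (345), are the parental types, so the F1 was f+ c / f c+.
The recombinant classes are f+ c+ and f c: 224 + 175 = 399.
Recombination frequency = 399/1153 = 0.3461 ≈ 34.6%, i.e. 34.6 map units.

34.6 map units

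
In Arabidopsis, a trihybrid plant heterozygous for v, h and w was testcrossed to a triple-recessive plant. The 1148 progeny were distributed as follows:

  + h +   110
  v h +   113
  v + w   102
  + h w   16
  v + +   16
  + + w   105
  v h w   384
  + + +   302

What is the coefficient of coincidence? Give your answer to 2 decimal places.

The two most frequent reciprocal classes, + + + and v h w, are the parental types, so the F1 was + + + / v h w.
The two rarest classes, v + + and + h w, are the double crossovers. Comparing them with the parentals, only the v allele has switched, so v is the middle locus and the order is w – v – h.
w–v: (218 + 32)/1148 = 0.2178; v–h: (212 + 32)/1148 = 0.2125.
Expected DCO frequency = 0.2178 × 0.2125 ≈ 0.04628; observed = 32/1148 ≈ 0.02787.
Coefficient of coincidence = 0.02787/0.04628 ≈ 0.60.

0.60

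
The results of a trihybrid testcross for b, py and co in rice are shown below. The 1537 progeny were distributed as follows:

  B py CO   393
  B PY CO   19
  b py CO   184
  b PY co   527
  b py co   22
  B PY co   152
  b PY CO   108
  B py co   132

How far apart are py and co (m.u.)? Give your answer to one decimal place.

18.3 m.u.

The two most frequent reciprocal classes, b PY co and B py CO, are the parental types, so the F1 was b PY co / B py CO.
The two rarest classes, b py co and B PY CO, are the double crossovers. Comparing them with the parentals, only the py allele has switched, so py is the middle locus and the order is b – py – co.
Crossovers in the py–co interval produce the single-crossover classes b PY CO and B py co (108 + 132 = 240) plus the double crossovers (41).
RF(py–co) = (240 + 41) / 1537 = 281/1537 = 0.1828 → 18.3 m.u.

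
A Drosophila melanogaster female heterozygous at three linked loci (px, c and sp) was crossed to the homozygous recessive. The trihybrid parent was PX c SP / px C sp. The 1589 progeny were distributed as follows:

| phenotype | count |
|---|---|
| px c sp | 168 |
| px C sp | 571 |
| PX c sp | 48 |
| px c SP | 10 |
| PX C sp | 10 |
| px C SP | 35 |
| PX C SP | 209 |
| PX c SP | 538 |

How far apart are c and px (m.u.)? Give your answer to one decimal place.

The two rarest classes, px c SP and PX C sp, are the double crossovers. Comparing them with the parentals, only the px allele has switched, so px is the middle locus and the order is c – px – sp.
Crossovers in the c–px interval produce the single-crossover classes PX C SP and px c sp (209 + 168 = 377) plus the double crossovers (20).
RF(c–px) = (377 + 20) / 1589 = 397/1589 = 0.2498 → 25.0 m.u.

25.0 m.u.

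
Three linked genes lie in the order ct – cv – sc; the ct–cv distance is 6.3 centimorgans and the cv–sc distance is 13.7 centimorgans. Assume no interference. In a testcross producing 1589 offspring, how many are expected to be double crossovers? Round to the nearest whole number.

14

Map distances give recombination frequencies of 0.063 and 0.137 for the two intervals.
With no interference, expected double-crossover frequency = 0.063 × 0.137 = 0.00863.
Expected number = 0.00863 × 1589 = 13.71 ≈ 14.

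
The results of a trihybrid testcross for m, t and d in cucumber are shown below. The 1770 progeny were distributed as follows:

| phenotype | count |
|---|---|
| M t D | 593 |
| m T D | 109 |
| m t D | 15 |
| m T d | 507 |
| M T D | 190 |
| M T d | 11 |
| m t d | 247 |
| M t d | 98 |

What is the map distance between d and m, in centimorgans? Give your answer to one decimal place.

13.2 centimorgans

The two most frequent reciprocal classes, m T d and M t D, are the parental types, so the F1 was m T d / M t D.
The two rarest classes, M T d and m t D, are the double crossovers. Comparing them with the parentals, only the m allele has switched, so m is the middle locus and the order is d – m – t.
Crossovers in the d–m interval produce the single-crossover classes m T D and M t d (109 + 98 = 207) plus the double crossovers (26).
RF(d–m) = (207 + 26) / 1770 = 233/1770 = 0.1316 → 13.2 centimorgans.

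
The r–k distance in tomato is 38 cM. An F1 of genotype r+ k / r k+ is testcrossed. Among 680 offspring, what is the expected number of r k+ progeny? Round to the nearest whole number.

211

A map distance of 38 cM corresponds to a recombination frequency of 0.380.
The F1 is r+ k / r k+, so r k+ is a parental gamete class with expected frequency (1 − r)/2 = 0.620/2 = 0.3100.
Expected number = 0.3100 × 680 = 210.80 ≈ 211.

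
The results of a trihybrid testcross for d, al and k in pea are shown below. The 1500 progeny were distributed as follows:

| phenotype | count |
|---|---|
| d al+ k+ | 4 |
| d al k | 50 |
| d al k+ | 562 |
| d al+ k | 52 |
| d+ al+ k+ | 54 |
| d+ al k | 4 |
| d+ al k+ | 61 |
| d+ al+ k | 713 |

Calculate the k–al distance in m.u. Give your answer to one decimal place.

7.5 m.u.

The two most frequent reciprocal classes, d+ al+ k and d al k+, are the parental types, so the F1 was d+ al+ k / d al k+.
The two rarest classes, d+ al k and d al+ k+, are the double crossovers. Comparing them with the parentals, only the al allele has switched, so al is the middle locus and the order is k – al – d.
Crossovers in the k–al interval produce the single-crossover classes d+ al+ k+ and d al k (54 + 50 = 104) plus the double crossovers (8).
RF(k–al) = (104 + 8) / 1500 = 112/1500 = 0.0747 → 7.5 m.u.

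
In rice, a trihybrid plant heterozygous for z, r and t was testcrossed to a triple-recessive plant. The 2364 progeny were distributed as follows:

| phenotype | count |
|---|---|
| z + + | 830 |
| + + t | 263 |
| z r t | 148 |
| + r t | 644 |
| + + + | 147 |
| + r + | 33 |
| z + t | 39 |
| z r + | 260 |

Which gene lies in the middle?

The two most frequent reciprocal classes, + r t and z + +, are the parental types, so the F1 was + r t / z + +.
The two rarest classes, + r + and z + t, are the double crossovers. Comparing them with the parentals, only the t allele has switched, so t is the middle locus and the order is r – t – z.

t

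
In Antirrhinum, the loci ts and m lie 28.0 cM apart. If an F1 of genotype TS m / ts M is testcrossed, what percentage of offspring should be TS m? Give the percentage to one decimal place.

A map distance of 28.0 cM corresponds to a recombination frequency of 0.280.
The F1 is TS m / ts M, so TS m is a parental gamete class with expected frequency (1 − r)/2 = 0.720/2 = 0.3600.
That is 0.3600 = 36.0% of the progeny.

36.0%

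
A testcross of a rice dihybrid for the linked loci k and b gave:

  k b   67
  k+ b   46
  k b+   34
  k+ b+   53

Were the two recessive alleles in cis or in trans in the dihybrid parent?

The two most frequent classes are k+ b+ (53) and k b (67); these are the parental (non-recombinant) types.
So the F1 carried k+ b+ on one chromosome and k b on the other — the recessive alleles are on the same chromosome (cis / coupling).

cis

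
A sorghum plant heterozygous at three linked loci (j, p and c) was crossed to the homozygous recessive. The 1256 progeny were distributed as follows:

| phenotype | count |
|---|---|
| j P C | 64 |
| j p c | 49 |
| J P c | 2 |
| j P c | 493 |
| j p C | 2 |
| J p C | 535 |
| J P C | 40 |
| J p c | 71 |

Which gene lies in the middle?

j

The two most frequent reciprocal classes, j P c and J p C, are the parental types, so the F1 was j P c / J p C.
The two rarest classes, J P c and j p C, are the double crossovers. Comparing them with the parentals, only the j allele has switched, so j is the middle locus and the order is c – j – p.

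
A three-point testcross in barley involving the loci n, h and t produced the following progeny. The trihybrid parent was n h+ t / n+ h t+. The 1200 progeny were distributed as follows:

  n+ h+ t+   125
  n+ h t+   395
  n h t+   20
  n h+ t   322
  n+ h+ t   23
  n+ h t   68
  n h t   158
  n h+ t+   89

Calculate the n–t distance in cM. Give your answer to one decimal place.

16.7 cM

The two rarest classes, n+ h+ t and n h t+, are the double crossovers. Comparing them with the parentals, only the n allele has switched, so n is the middle locus and the order is t – n – h.
Crossovers in the t–n interval produce the single-crossover classes n h+ t+ and n+ h t (89 + 68 = 157) plus the double crossovers (43).
RF(t–n) = (157 + 43) / 1200 = 200/1200 = 0.1667 → 16.7 cM.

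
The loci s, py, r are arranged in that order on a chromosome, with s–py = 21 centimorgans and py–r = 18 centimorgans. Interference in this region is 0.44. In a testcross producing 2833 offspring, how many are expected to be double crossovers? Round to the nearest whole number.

60

Map distances give recombination frequencies of 0.210 and 0.180 for the two intervals.
With interference 0.44 (so coincidence = 0.56), expected double-crossover frequency = 0.210 × 0.180 × 0.56 = 0.02117.
Expected number = 0.02117 × 2833 = 59.97 ≈ 60.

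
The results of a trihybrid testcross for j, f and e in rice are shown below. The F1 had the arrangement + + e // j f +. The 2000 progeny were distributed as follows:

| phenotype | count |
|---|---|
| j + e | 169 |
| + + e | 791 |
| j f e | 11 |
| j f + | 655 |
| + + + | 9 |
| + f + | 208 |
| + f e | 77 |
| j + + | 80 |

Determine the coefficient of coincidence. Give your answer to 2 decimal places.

0.57

The two rarest classes, + + + and j f e, are the double crossovers. Comparing them with the parentals, only the e allele has switched, so e is the middle locus and the order is j – e – f.
j–e: (377 + 20)/2000 = 0.1985; e–f: (157 + 20)/2000 = 0.0885.
Expected DCO frequency = 0.1985 × 0.0885 ≈ 0.01757; observed = 20/2000 ≈ 0.01000.
Coefficient of coincidence = 0.01000/0.01757 ≈ 0.57.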